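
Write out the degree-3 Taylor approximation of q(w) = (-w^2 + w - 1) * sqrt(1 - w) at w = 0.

Multiply each power in the prefactor through the base expansion.
q(0) = -1
q′(0) = 3/2
q′′(0) = -11/4
q′′′(0) = 21/8
Dividing each by k! gives the coefficients c_0, ..., c_3.

7*w^3/16 - 11*w^2/8 + 3*w/2 - 1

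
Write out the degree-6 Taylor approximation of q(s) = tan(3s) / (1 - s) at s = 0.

222*s^6/5 + 222*s^5/5 + 12*s^4 + 12*s^3 + 3*s^2 + 3*s

Write out both Maclaurin series and multiply, keeping only the needed powers.
q(0) = 0
q′(0) = 3
q′′(0) = 6
q′′′(0) = 72
q^(4)(0) = 288
q^(5)(0) = 5328
q^(6)(0) = 31968
Then c_k = q^(k)(0)/k! gives each Taylor coefficient.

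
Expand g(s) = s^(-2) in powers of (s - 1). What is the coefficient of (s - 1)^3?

-4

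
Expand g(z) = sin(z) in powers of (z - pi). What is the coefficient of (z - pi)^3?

g(pi) = 0
g′(pi) = -1
g′′(pi) = 0
g′′′(pi) = 1
So c_3 = g′′′(pi)/3! = 1/6.

1/6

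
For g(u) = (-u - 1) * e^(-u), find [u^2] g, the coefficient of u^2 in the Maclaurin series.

1/2

Shift and add copies of the series according to the polynomial's terms.
g(0) = -1
g′(0) = 0
g′′(0) = 1
Then c_k = g^(k)(0)/k! gives each Taylor coefficient.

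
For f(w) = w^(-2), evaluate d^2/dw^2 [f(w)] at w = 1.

6

From the series, [(w - 1)^2] f = 3; multiply by 2! = 2 to get 6.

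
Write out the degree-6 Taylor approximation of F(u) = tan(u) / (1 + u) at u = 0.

Multiply the two series term by term and collect like powers.
F(0) = 0
F′(0) = 1
F′′(0) = -2
F′′′(0) = 8
F^(4)(0) = -32
F^(5)(0) = 176
F^(6)(0) = -1056

-22*u^6/15 + 22*u^5/15 - 4*u^4/3 + 4*u^3/3 - u^2 + u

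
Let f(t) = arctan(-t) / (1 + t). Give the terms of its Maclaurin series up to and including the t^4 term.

2*t^4/3 - 2*t^3/3 + t^2 - t

Expand each factor separately, then convolve coefficients.
f(0) = 0
f′(0) = -1
f′′(0) = 2
f′′′(0) = -4
f^(4)(0) = 16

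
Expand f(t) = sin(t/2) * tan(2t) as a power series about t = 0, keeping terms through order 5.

31*t^4/24 + t^2

Expand each factor separately, then convolve coefficients.
f(0) = 0
f′(0) = 0
f′′(0) = 2
f′′′(0) = 0
f^(4)(0) = 31
f^(5)(0) = 0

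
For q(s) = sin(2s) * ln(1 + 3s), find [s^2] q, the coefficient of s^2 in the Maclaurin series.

6

Multiply the two series term by term and collect like powers.
[s^0] = 0;  [s^1] = 0;  [s^2] = 6.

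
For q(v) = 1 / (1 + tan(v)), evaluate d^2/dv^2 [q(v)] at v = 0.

2

Expand as Σ (-1)^k u^k with u equal to the inner function's series.
From the series, [v^2] q = 1; multiply by 2! = 2 to get 2.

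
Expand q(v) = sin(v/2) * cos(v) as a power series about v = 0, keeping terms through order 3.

-13*v^3/48 + v/2

Write out both Maclaurin series and multiply, keeping only the needed powers.
q(0) = 0
q′(0) = 1/2
q′′(0) = 0
q′′′(0) = -13/8
Dividing each by k! gives the coefficients c_0, ..., c_3.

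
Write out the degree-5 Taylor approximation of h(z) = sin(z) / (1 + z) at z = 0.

101*z^5/120 - 5*z^4/6 + 5*z^3/6 - z^2 + z

Expand each factor separately, then convolve coefficients.
h(0) = 0
h′(0) = 1
h′′(0) = -2
h′′′(0) = 5
h^(4)(0) = -20
h^(5)(0) = 101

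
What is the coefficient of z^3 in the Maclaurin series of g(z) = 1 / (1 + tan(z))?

Use the geometric series for the reciprocal, then substitute.
[z^0] = 1;  [z^1] = -1;  [z^2] = 1;  [z^3] = -4/3.

-4/3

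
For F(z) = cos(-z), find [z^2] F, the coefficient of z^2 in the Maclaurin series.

F(0) = 1
F′(0) = 0
F′′(0) = -1
So c_2 = F′′(0)/2! = -1/2.

-1/2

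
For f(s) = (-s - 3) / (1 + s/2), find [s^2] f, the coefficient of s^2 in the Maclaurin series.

Multiply each power in the prefactor through the base expansion.

-1/4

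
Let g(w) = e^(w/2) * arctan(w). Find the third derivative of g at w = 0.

-5/4

Take the Cauchy product of the two expansions.
The coefficient of w^3 in the expansion is -5/24, so g′′′(0) = 3! * (-5/24) = -5/4.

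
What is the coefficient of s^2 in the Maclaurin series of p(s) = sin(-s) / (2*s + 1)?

Multiply the numerator's expansion by the denominator's geometric series.
p(0) = 0
p′(0) = -1
p′′(0) = 4

2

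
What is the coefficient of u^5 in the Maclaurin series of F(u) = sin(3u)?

81/40

Differentiate repeatedly and evaluate at the center.
F(0) = 0
F′(0) = 3
F′′(0) = 0
F′′′(0) = -27
F^(4)(0) = 0
F^(5)(0) = 243
So c_5 = F^(5)(0)/5! = 81/40.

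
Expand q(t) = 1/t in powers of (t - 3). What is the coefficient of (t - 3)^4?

1/243

q(3) = 1/3
q′(3) = -1/9
q′′(3) = 2/27
q′′′(3) = -2/27
q^(4)(3) = 8/81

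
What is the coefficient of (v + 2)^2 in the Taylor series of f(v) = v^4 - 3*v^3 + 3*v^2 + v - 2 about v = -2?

Compute the successive derivatives at the expansion point and divide by k!.
f(-2) = 48
f′(-2) = -79
f′′(-2) = 90

45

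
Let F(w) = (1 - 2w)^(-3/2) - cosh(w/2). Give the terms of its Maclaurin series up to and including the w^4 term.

15119*w^4/384 + 35*w^3/2 + 59*w^2/8 + 3*w

Add the two expansions coefficient-wise.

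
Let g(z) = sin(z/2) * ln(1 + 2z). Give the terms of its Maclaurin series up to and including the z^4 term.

31*z^4/24 - z^3 + z^2

Write out both Maclaurin series and multiply, keeping only the needed powers.
g(0) = 0
g′(0) = 0
g′′(0) = 2
g′′′(0) = -6
g^(4)(0) = 31
Then c_k = g^(k)(0)/k! gives each Taylor coefficient.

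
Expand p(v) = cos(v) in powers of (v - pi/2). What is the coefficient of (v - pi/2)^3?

1/6

Compute the successive derivatives at the expansion point and divide by k!.
p(pi/2) = 0
p′(pi/2) = -1
p′′(pi/2) = 0
p′′′(pi/2) = 1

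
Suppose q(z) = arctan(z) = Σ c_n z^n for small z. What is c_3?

Apply the Taylor formula c_k = f^(k)(a)/k!.
q(0) = 0
q′(0) = 1
q′′(0) = 0
q′′′(0) = -2
So c_3 = q′′′(0)/3! = -1/3.

-1/3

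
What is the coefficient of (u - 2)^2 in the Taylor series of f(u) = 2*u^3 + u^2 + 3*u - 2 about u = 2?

13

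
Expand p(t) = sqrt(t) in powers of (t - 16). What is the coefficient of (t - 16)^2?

-1/512

p(16) = 4
p′(16) = 1/8
p′′(16) = -1/256
So c_2 = p′′(16)/2! = -1/512.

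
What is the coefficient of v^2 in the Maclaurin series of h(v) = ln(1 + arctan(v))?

-1/2

Compose series: expand the inner function first, then feed it into the outer expansion.
h(0) = 0
h′(0) = 1
h′′(0) = -1
So c_2 = h′′(0)/2! = -1/2.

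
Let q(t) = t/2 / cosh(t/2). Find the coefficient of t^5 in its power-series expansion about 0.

Write the quotient as an unknown series and match coefficients against numerator = denominator · series.
q(0) = 0
q′(0) = 1/2
q′′(0) = 0
q′′′(0) = -3/8
q^(4)(0) = 0
q^(5)(0) = 25/32
So c_5 = q^(5)(0)/5! = 5/768.

5/768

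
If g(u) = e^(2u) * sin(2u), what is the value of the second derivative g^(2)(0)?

8

Take the Cauchy product of the two expansions.
The coefficient of u^2 in the expansion is 4, so g′′(0) = 2! * (4) = 8.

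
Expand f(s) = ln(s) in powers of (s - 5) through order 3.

(s - 5)^3/375 - (s - 5)^2/50 + (s - 5)/5 + ln(5)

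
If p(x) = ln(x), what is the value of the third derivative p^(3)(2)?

From the series, [(x - 2)^3] p = 1/24; multiply by 3! = 6 to get 1/4.

1/4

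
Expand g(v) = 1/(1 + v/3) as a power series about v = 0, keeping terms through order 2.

g(0) = 1
g′(0) = -1/3
g′′(0) = 2/9

v^2/9 - v/3 + 1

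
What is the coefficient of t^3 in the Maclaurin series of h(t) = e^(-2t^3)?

-2

h(0) = 1
h′(0) = 0
h′′(0) = 0
h′′′(0) = -12
So c_3 = h′′′(0)/3! = -2.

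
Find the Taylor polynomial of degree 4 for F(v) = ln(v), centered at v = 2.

Differentiate repeatedly and evaluate at the center.
F(2) = ln(2)
F′(2) = 1/2
F′′(2) = -1/4
F′′′(2) = 1/4
F^(4)(2) = -3/8
Then c_k = F^(k)(2)/k! gives each Taylor coefficient.

-(v - 2)^4/64 + (v - 2)^3/24 - (v - 2)^2/8 + (v - 2)/2 + ln(2)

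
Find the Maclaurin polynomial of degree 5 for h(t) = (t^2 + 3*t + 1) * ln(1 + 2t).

Distribute the polynomial across the series and collect like powers.
h(0) = 0
h′(0) = 2
h′′(0) = 8
h′′′(0) = -8
h^(4)(0) = 48
h^(5)(0) = -352

-44*t^5/15 + 2*t^4 - 4*t^3/3 + 4*t^2 + 2*t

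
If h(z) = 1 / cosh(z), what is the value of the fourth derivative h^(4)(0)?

5

Invert the denominator's series and multiply.
The coefficient of z^4 in the expansion is 5/24, so h^(4)(0) = 4! * (5/24) = 5.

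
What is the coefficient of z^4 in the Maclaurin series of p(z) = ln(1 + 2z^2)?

-2

p(0) = 0
p′(0) = 0
p′′(0) = 4
p′′′(0) = 0
p^(4)(0) = -48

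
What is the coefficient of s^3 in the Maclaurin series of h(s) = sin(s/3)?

-1/162

Differentiate repeatedly and evaluate at the center.
So c_3 = h′′′(0)/3! = -1/162.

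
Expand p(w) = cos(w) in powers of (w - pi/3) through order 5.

-sqrt(3)*(w - pi/3)^5/240 + (w - pi/3)^4/48 + sqrt(3)*(w - pi/3)^3/12 - (w - pi/3)^2/4 - sqrt(3)*(w - pi/3)/2 + 1/2

p(pi/3) = 1/2
p′(pi/3) = -sqrt(3)/2
p′′(pi/3) = -1/2
p′′′(pi/3) = sqrt(3)/2
p^(4)(pi/3) = 1/2
p^(5)(pi/3) = -sqrt(3)/2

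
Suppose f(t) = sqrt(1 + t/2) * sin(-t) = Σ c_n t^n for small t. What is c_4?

13/384

Expand each factor separately, then convolve coefficients.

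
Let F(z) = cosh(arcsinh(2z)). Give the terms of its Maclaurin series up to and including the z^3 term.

Plug the Maclaurin series of the inner function into that of the outer and collect terms.
[z^0] = 1;  [z^1] = 0;  [z^2] = 2;  [z^3] = 0.

2*z^2 + 1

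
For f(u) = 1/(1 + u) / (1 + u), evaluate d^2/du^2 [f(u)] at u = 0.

6

Multiply the two series term by term and collect like powers.
From the series, [u^2] f = 3; multiply by 2! = 2 to get 6.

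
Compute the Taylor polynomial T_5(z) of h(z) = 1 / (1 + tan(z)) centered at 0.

-32*z^5/15 + 5*z^4/3 - 4*z^3/3 + z^2 - z + 1

Use the geometric series for the reciprocal, then substitute.
h(0) = 1
h′(0) = -1
h′′(0) = 2
h′′′(0) = -8
h^(4)(0) = 40
h^(5)(0) = -256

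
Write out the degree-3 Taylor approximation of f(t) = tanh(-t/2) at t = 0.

f(0) = 0
f′(0) = -1/2
f′′(0) = 0
f′′′(0) = 1/4
Dividing each by k! gives the coefficients c_0, ..., c_3.

t^3/24 - t/2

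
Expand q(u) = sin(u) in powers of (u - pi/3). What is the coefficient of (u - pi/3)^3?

Apply the Taylor formula c_k = f^(k)(a)/k!.
q(pi/3) = sqrt(3)/2
q′(pi/3) = 1/2
q′′(pi/3) = -sqrt(3)/2
q′′′(pi/3) = -1/2
So c_3 = q′′′(pi/3)/3! = -1/12.

-1/12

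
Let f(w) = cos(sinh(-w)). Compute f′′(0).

Plug the Maclaurin series of the inner function into that of the outer and collect terms.
From the series, [w^2] f = -1/2; multiply by 2! = 2 to get -1.

-1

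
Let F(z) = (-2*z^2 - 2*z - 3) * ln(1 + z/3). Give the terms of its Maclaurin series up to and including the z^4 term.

31*z^4/324 - 16*z^3/27 - z^2/2 - z

Shift and add copies of the series according to the polynomial's terms.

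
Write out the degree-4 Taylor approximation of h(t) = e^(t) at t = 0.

t^4/24 + t^3/6 + t^2/2 + t + 1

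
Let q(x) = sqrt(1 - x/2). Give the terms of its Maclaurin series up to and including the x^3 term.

Apply the Taylor formula c_k = f^(k)(a)/k!.
q(0) = 1
q′(0) = -1/4
q′′(0) = -1/16
q′′′(0) = -3/64

-x^3/128 - x^2/32 - x/4 + 1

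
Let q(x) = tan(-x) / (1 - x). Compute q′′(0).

Multiply the two series term by term and collect like powers.
From the series, [x^2] q = -1; multiply by 2! = 2 to get -2.

-2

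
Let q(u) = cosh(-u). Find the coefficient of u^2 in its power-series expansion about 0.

1/2

q(0) = 1
q′(0) = 0
q′′(0) = 1
So c_2 = q′′(0)/2! = 1/2.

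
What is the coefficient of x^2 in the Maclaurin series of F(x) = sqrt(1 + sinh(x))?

-1/8

Substitute the inner expansion into the outer series and collect powers.
F(0) = 1
F′(0) = 1/2
F′′(0) = -1/4
Then c_k = F^(k)(0)/k! gives each Taylor coefficient.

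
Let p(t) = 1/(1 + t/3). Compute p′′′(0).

-2/9

From the series, [t^3] p = -1/27; multiply by 3! = 6 to get -2/9.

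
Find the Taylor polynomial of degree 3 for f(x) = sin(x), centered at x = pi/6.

-sqrt(3)*(x - pi/6)^3/12 - (x - pi/6)^2/4 + sqrt(3)*(x - pi/6)/2 + 1/2

f(pi/6) = 1/2
f′(pi/6) = sqrt(3)/2
f′′(pi/6) = -1/2
f′′′(pi/6) = -sqrt(3)/2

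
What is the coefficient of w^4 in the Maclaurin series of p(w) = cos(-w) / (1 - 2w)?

337/24

Take the Cauchy product of the two expansions.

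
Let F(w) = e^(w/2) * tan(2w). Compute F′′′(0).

35/2

Write out both Maclaurin series and multiply, keeping only the needed powers.
From the series, [w^3] F = 35/12; multiply by 3! = 6 to get 35/2.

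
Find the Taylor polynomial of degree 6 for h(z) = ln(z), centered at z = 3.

h(3) = ln(3)
h′(3) = 1/3
h′′(3) = -1/9
h′′′(3) = 2/27
h^(4)(3) = -2/27
h^(5)(3) = 8/81
h^(6)(3) = -40/243

-(z - 3)^6/4374 + (z - 3)^5/1215 - (z - 3)^4/324 + (z - 3)^3/81 - (z - 3)^2/18 + (z - 3)/3 + ln(3)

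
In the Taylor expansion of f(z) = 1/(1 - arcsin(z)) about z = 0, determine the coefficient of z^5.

Substitute the inner expansion into the outer series and collect powers.
f(0) = 1
f′(0) = 1
f′′(0) = 2
f′′′(0) = 7
f^(4)(0) = 32
f^(5)(0) = 189
So c_5 = f^(5)(0)/5! = 63/40.

63/40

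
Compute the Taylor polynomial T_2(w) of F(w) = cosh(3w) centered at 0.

9*w^2/2 + 1

F(0) = 1
F′(0) = 0
F′′(0) = 9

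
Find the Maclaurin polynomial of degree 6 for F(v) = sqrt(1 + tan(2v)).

-5521*v^6/720 + 601*v^5/120 - 47*v^4/24 + 11*v^3/6 - v^2/2 + v + 1

Let u equal the inner series; expand the outer function in u and truncate.
F(0) = 1
F′(0) = 1
F′′(0) = -1
F′′′(0) = 11
F^(4)(0) = -47
F^(5)(0) = 601
F^(6)(0) = -5521
The Taylor polynomial is Σ F^(k)(0)/k! · v^k.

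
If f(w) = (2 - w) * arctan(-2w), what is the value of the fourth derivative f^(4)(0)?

-64

Distribute the polynomial across the series and collect like powers.
From the series, [w^4] f = -8/3; multiply by 4! = 24 to get -64.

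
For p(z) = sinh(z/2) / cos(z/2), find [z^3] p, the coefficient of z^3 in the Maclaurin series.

Divide the numerator series by the denominator series (power-series long division).
[z^0] = 0;  [z^1] = 1/2;  [z^2] = 0;  [z^3] = 1/12.

1/12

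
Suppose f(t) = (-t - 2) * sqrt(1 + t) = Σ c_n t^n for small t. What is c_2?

-1/4

Shift and add copies of the series according to the polynomial's terms.
[t^0] = -2;  [t^1] = -2;  [t^2] = -1/4.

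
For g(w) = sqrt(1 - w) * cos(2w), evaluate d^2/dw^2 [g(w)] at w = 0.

Write out both Maclaurin series and multiply, keeping only the needed powers.
The coefficient of w^2 in the expansion is -17/8, so g′′(0) = 2! * (-17/8) = -17/4.

-17/4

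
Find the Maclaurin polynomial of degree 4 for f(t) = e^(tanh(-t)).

Plug the Maclaurin series of the inner function into that of the outer and collect terms.

-7*t^4/24 + t^3/6 + t^2/2 - t + 1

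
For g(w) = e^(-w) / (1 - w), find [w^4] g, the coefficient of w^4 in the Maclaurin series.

Multiply the two series term by term and collect like powers.
So c_4 = g^(4)(0)/4! = 3/8.

3/8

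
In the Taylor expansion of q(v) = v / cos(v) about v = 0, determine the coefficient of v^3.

Invert the denominator's series and multiply.
q(0) = 0
q′(0) = 1
q′′(0) = 0
q′′′(0) = 3

1/2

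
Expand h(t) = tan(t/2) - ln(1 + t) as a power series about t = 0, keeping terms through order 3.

-7*t^3/24 + t^2/2 - t/2

Add the two expansions coefficient-wise.
[t^0] = 0;  [t^1] = -1/2;  [t^2] = 1/2;  [t^3] = -7/24.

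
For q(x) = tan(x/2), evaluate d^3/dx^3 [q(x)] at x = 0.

1/4

Differentiate repeatedly and evaluate at the center.
The coefficient of x^3 in the expansion is 1/24, so q′′′(0) = 3! * (1/24) = 1/4.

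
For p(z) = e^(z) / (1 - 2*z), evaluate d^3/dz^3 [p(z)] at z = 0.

Multiply the numerator's expansion by the denominator's geometric series.
From the series, [z^3] p = 79/6; multiply by 3! = 6 to get 79.

79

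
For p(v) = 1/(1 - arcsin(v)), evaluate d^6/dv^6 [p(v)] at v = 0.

Let u equal the inner series; expand the outer function in u and truncate.
The coefficient of v^6 in the expansion is 83/45, so p^(6)(0) = 6! * (83/45) = 1328.

1328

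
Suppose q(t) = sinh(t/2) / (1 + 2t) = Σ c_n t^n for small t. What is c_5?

10347/1280

Write out both Maclaurin series and multiply, keeping only the needed powers.
q(0) = 0
q′(0) = 1/2
q′′(0) = -2
q′′′(0) = 97/8
q^(4)(0) = -97
q^(5)(0) = 31041/32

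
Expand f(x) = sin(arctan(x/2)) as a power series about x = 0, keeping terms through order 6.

3*x^5/256 - x^3/16 + x/2

Plug the Maclaurin series of the inner function into that of the outer and collect terms.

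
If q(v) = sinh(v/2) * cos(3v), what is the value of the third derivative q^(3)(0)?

Take the Cauchy product of the two expansions.
The coefficient of v^3 in the expansion is -107/48, so q′′′(0) = 3! * (-107/48) = -107/8.

-107/8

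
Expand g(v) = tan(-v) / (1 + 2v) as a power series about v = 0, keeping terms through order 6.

Write out both Maclaurin series and multiply, keeping only the needed powers.

524*v^6/15 - 262*v^5/15 + 26*v^4/3 - 13*v^3/3 + 2*v^2 - v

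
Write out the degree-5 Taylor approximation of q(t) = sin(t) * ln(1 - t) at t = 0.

-t^5/6 - t^4/6 - t^3/2 - t^2

Take the Cauchy product of the two expansions.
q(0) = 0
q′(0) = 0
q′′(0) = -2
q′′′(0) = -3
q^(4)(0) = -4
q^(5)(0) = -20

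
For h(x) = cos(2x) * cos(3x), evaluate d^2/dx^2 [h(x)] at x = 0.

Write out both Maclaurin series and multiply, keeping only the needed powers.
From the series, [x^2] h = -13/2; multiply by 2! = 2 to get -13.

-13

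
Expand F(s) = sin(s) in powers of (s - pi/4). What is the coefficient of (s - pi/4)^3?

F(pi/4) = sqrt(2)/2
F′(pi/4) = sqrt(2)/2
F′′(pi/4) = -sqrt(2)/2
F′′′(pi/4) = -sqrt(2)/2
So c_3 = F′′′(pi/4)/3! = -sqrt(2)/12.

-sqrt(2)/12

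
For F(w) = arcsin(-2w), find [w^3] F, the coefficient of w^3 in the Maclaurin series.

-4/3

Differentiate repeatedly and evaluate at the center.
F(0) = 0
F′(0) = -2
F′′(0) = 0
F′′′(0) = -8
So c_3 = F′′′(0)/3! = -4/3.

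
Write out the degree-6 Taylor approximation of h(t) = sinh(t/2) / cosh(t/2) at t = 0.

Write the quotient as an unknown series and match coefficients against numerator = denominator · series.

t^5/240 - t^3/24 + t/2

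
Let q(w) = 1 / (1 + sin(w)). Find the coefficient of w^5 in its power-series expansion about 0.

-61/120

Write 1/(1+u) = 1 - u + u^2 - u^3 + ... and substitute the series for u.
q(0) = 1
q′(0) = -1
q′′(0) = 2
q′′′(0) = -5
q^(4)(0) = 16
q^(5)(0) = -61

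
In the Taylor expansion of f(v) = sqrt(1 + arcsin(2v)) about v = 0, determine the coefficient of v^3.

Let u equal the inner series; expand the outer function in u and truncate.
[v^0] = 1;  [v^1] = 1;  [v^2] = -1/2;  [v^3] = 7/6.
So c_3 = f′′′(0)/3! = 7/6.

7/6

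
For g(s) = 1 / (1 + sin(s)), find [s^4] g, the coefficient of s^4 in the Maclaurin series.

2/3

Expand as Σ (-1)^k u^k with u equal to the inner function's series.
g(0) = 1
g′(0) = -1
g′′(0) = 2
g′′′(0) = -5
g^(4)(0) = 16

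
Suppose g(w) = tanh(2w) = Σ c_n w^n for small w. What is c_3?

c_3 = g′′′(0)/3! = -8/3.

-8/3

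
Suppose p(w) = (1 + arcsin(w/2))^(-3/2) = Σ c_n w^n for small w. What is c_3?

Let u equal the inner series; expand the outer function in u and truncate.
p(0) = 1
p′(0) = -3/4
p′′(0) = 15/16
p′′′(0) = -117/64
Dividing each by k! gives the coefficients c_0, ..., c_3.

-39/128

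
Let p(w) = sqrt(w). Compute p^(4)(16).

Apply the Taylor formula c_k = f^(k)(a)/k!.
The coefficient of (w - 16)^4 in the expansion is -5/2097152, so p^(4)(16) = 4! * (-5/2097152) = -15/262144.

-15/262144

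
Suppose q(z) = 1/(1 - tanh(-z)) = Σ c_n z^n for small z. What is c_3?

Let u equal the inner series; expand the outer function in u and truncate.
q(0) = 1
q′(0) = -1
q′′(0) = 2
q′′′(0) = -4
So c_3 = q′′′(0)/3! = -2/3.

-2/3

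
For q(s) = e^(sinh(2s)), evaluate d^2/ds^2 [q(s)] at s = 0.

4

Substitute the inner expansion into the outer series and collect powers.
The coefficient of s^2 in the expansion is 2, so q′′(0) = 2! * (2) = 4.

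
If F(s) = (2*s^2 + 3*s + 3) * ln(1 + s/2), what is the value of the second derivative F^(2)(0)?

Distribute the polynomial across the series and collect like powers.
The coefficient of s^2 in the expansion is 9/8, so F′′(0) = 2! * (9/8) = 9/4.

9/4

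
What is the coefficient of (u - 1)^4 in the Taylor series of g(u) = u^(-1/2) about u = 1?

Compute the successive derivatives at the expansion point and divide by k!.
[(u - 1)^0] = 1;  [(u - 1)^1] = -1/2;  [(u - 1)^2] = 3/8;  [(u - 1)^3] = -5/16;  [(u - 1)^4] = 35/128.

35/128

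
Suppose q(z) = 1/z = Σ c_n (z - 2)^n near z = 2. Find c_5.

-1/64

Differentiate repeatedly and evaluate at the center.
[(z - 2)^0] = 1/2;  [(z - 2)^1] = -1/4;  [(z - 2)^2] = 1/8;  [(z - 2)^3] = -1/16;  [(z - 2)^4] = 1/32;  [(z - 2)^5] = -1/64.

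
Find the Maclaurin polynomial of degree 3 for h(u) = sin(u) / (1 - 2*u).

Multiply the numerator's expansion by the denominator's geometric series.
h(0) = 0
h′(0) = 1
h′′(0) = 4
h′′′(0) = 23
Dividing each by k! gives the coefficients c_0, ..., c_3.

23*u^3/6 + 2*u^2 + u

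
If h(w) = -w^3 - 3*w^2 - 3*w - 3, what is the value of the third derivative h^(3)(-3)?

The coefficient of (w + 3)^3 in the expansion is -1, so h′′′(-3) = 3! * (-1) = -6.

-6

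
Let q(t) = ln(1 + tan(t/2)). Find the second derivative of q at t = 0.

-1/4

Plug the Maclaurin series of the inner function into that of the outer and collect terms.
The coefficient of t^2 in the expansion is -1/8, so q′′(0) = 2! * (-1/8) = -1/4.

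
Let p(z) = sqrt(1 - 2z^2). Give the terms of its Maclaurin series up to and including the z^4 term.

-z^4/2 - z^2 + 1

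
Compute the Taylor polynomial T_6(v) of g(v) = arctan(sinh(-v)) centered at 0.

Let u equal the inner series; expand the outer function in u and truncate.

-v^5/24 + v^3/6 - v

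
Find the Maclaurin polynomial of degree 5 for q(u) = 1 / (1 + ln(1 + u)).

Use the geometric series for the reciprocal, then substitute.

-347*u^5/60 + 11*u^4/3 - 7*u^3/3 + 3*u^2/2 - u + 1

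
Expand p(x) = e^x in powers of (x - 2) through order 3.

(x - 2)^3*e^(2)/6 + (x - 2)^2*e^(2)/2 + (x - 2)*e^(2) + e^(2)

p(2) = e^(2)
p′(2) = e^(2)
p′′(2) = e^(2)
p′′′(2) = e^(2)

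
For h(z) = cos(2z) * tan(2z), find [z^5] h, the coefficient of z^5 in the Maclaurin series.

Write out both Maclaurin series and multiply, keeping only the needed powers.
[z^0] = 0;  [z^1] = 2;  [z^2] = 0;  [z^3] = -4/3;  [z^4] = 0;  [z^5] = 4/15.

4/15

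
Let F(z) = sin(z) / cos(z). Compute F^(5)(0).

16

Write the quotient as an unknown series and match coefficients against numerator = denominator · series.
From the series, [z^5] F = 2/15; multiply by 5! = 120 to get 16.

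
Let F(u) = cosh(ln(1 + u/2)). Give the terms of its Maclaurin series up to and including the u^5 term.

-u^5/64 + u^4/32 - u^3/16 + u^2/8 + 1

Let u equal the inner series; expand the outer function in u and truncate.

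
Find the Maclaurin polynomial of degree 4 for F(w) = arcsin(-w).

Compute the successive derivatives at the expansion point and divide by k!.
[w^0] = 0;  [w^1] = -1;  [w^2] = 0;  [w^3] = -1/6;  [w^4] = 0.

-w^3/6 - w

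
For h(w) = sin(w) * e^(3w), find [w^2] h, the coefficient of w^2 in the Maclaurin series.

3

Write out both Maclaurin series and multiply, keeping only the needed powers.
h(0) = 0
h′(0) = 1
h′′(0) = 6
So c_2 = h′′(0)/2! = 3.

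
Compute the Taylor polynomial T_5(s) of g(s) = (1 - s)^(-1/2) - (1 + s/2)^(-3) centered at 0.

Add the two expansions coefficient-wise.
g(0) = 0
g′(0) = 2
g′′(0) = -9/4
g′′′(0) = 75/8
g^(4)(0) = -255/16
g^(5)(0) = 3465/32
Dividing each by k! gives the coefficients c_0, ..., c_5.

231*s^5/256 - 85*s^4/128 + 25*s^3/16 - 9*s^2/8 + 2*s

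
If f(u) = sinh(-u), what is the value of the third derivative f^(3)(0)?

The coefficient of u^3 in the expansion is -1/6, so f′′′(0) = 3! * (-1/6) = -1.

-1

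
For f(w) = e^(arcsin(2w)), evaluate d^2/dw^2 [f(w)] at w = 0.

4

Plug the Maclaurin series of the inner function into that of the outer and collect terms.
The coefficient of w^2 in the expansion is 2, so f′′(0) = 2! * (2) = 4.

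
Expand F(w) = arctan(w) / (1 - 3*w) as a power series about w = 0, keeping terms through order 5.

391*w^5/5 + 26*w^4 + 26*w^3/3 + 3*w^2 + w

Expand 1/(denominator) as a geometric series and multiply by the numerator's series.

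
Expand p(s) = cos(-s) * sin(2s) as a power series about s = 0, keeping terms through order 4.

Multiply the two series term by term and collect like powers.
[s^0] = 0;  [s^1] = 2;  [s^2] = 0;  [s^3] = -7/3;  [s^4] = 0.

-7*s^3/3 + 2*s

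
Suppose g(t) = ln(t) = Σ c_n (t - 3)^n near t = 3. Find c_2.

-1/18

Apply the Taylor formula c_k = f^(k)(a)/k!.
[(t - 3)^0] = ln(3);  [(t - 3)^1] = 1/3;  [(t - 3)^2] = -1/18.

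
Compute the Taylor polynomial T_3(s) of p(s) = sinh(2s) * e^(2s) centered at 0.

Multiply the two series term by term and collect like powers.
[s^0] = 0;  [s^1] = 2;  [s^2] = 4;  [s^3] = 16/3.

16*s^3/3 + 4*s^2 + 2*s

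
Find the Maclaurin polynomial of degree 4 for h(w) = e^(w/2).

w^4/384 + w^3/48 + w^2/8 + w/2 + 1

Compute the successive derivatives at the expansion point and divide by k!.
h(0) = 1
h′(0) = 1/2
h′′(0) = 1/4
h′′′(0) = 1/8
h^(4)(0) = 1/16
Then c_k = h^(k)(0)/k! gives each Taylor coefficient.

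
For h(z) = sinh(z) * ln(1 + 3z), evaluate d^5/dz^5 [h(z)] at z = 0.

-2520

Write out both Maclaurin series and multiply, keeping only the needed powers.
The coefficient of z^5 in the expansion is -21, so h^(5)(0) = 5! * (-21) = -2520.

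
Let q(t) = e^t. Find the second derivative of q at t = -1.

e^(-1)

The coefficient of (t + 1)^2 in the expansion is e^(-1)/2, so q′′(-1) = 2! * (e^(-1)/2) = e^(-1).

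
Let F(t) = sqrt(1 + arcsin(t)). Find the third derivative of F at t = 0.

7/8

Substitute the inner expansion into the outer series and collect powers.
The coefficient of t^3 in the expansion is 7/48, so F′′′(0) = 3! * (7/48) = 7/8.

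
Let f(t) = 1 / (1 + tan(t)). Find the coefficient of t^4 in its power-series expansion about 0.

Use the geometric series for the reciprocal, then substitute.

5/3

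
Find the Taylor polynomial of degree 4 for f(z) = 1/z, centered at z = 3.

(z - 3)^4/243 - (z - 3)^3/81 + (z - 3)^2/27 - (z - 3)/9 + 1/3

Use the known series and substitute for the argument.
f(3) = 1/3
f′(3) = -1/9
f′′(3) = 2/27
f′′′(3) = -2/27
f^(4)(3) = 8/81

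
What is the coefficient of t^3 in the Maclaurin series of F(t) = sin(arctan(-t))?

1/2

Substitute the inner expansion into the outer series and collect powers.
F(0) = 0
F′(0) = -1
F′′(0) = 0
F′′′(0) = 3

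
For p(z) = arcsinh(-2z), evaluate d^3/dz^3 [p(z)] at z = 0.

Use the known series and substitute for the argument.
The coefficient of z^3 in the expansion is 4/3, so p′′′(0) = 3! * (4/3) = 8.

8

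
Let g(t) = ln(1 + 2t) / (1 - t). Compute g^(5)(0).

608

Take the Cauchy product of the two expansions.
The coefficient of t^5 in the expansion is 76/15, so g^(5)(0) = 5! * (76/15) = 608.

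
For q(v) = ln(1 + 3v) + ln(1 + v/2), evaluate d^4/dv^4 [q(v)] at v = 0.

Expand each term separately and add.
The coefficient of v^4 in the expansion is -1297/64, so q^(4)(0) = 4! * (-1297/64) = -3891/8.

-3891/8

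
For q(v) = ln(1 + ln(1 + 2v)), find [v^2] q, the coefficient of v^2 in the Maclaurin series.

Let u equal the inner series; expand the outer function in u and truncate.
[v^0] = 0;  [v^1] = 2;  [v^2] = -4.

-4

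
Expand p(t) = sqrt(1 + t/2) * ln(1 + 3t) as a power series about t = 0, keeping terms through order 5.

442509*t^5/10240 - 2283*t^4/128 + 249*t^3/32 - 15*t^2/4 + 3*t

Multiply the two series term by term and collect like powers.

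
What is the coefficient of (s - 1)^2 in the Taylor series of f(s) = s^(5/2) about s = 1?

Use the known series and substitute for the argument.
[(s - 1)^0] = 1;  [(s - 1)^1] = 5/2;  [(s - 1)^2] = 15/8.

15/8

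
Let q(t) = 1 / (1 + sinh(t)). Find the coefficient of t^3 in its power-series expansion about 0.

Use the geometric series for the reciprocal, then substitute.
q(0) = 1
q′(0) = -1
q′′(0) = 2
q′′′(0) = -7
Dividing each by k! gives the coefficients c_0, ..., c_3.

-7/6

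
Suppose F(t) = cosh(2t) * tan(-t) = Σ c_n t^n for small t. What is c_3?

-7/3

Take the Cauchy product of the two expansions.
[t^0] = 0;  [t^1] = -1;  [t^2] = 0;  [t^3] = -7/3.
So c_3 = F′′′(0)/3! = -7/3.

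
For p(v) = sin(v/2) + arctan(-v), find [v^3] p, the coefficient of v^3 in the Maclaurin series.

Expand each term separately and add.
p(0) = 0
p′(0) = -1/2
p′′(0) = 0
p′′′(0) = 15/8
So c_3 = p′′′(0)/3! = 5/16.

5/16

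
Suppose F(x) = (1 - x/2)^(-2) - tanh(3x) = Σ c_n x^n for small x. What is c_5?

Add the two expansions coefficient-wise.
F(0) = 1
F′(0) = -2
F′′(0) = 3/2
F′′′(0) = 57
F^(4)(0) = 15/2
F^(5)(0) = -7731/2
So c_5 = F^(5)(0)/5! = -2577/80.

-2577/80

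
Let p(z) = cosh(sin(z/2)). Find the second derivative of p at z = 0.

1/4

Let u equal the inner series; expand the outer function in u and truncate.
The coefficient of z^2 in the expansion is 1/8, so p′′(0) = 2! * (1/8) = 1/4.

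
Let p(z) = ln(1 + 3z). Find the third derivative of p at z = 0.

54

Apply the Taylor formula c_k = f^(k)(a)/k!.
From the series, [z^3] p = 9; multiply by 3! = 6 to get 54.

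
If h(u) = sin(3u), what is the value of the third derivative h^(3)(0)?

From the series, [u^3] h = -9/2; multiply by 3! = 6 to get -27.

-27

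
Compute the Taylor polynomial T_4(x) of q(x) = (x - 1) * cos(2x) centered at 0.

Multiply each power in the prefactor through the base expansion.
[x^0] = -1;  [x^1] = 1;  [x^2] = 2;  [x^3] = -2;  [x^4] = -2/3.

-2*x^4/3 - 2*x^3 + 2*x^2 + x - 1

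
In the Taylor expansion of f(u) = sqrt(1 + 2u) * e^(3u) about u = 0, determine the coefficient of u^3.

Take the Cauchy product of the two expansions.
f(0) = 1
f′(0) = 4
f′′(0) = 14
f′′′(0) = 48
So c_3 = f′′′(0)/3! = 8.

8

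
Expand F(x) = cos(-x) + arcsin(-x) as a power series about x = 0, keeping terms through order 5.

-3*x^5/40 + x^4/24 - x^3/6 - x^2/2 - x + 1

Combine the two series term by term.
F(0) = 1
F′(0) = -1
F′′(0) = -1
F′′′(0) = -1
F^(4)(0) = 1
F^(5)(0) = -9
The Taylor polynomial is Σ F^(k)(0)/k! · x^k.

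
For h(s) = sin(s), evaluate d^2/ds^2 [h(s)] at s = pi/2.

The coefficient of (s - pi/2)^2 in the expansion is -1/2, so h′′(pi/2) = 2! * (-1/2) = -1.

-1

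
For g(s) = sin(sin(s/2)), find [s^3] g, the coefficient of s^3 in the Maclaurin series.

Substitute the inner expansion into the outer series and collect powers.
So c_3 = g′′′(0)/3! = -1/24.

-1/24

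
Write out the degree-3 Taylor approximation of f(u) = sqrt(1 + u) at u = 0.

u^3/16 - u^2/8 + u/2 + 1

f(0) = 1
f′(0) = 1/2
f′′(0) = -1/4
f′′′(0) = 3/8
Then c_k = f^(k)(0)/k! gives each Taylor coefficient.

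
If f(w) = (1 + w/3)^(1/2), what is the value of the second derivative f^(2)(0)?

-1/36

The coefficient of w^2 in the expansion is -1/72, so f′′(0) = 2! * (-1/72) = -1/36.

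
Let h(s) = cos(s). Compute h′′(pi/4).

-sqrt(2)/2

From the series, [(s - pi/4)^2] h = -sqrt(2)/4; multiply by 2! = 2 to get -sqrt(2)/2.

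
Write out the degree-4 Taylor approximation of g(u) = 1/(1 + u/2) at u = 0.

Apply the Taylor formula c_k = f^(k)(a)/k!.
g(0) = 1
g′(0) = -1/2
g′′(0) = 1/2
g′′′(0) = -3/4
g^(4)(0) = 3/2

u^4/16 - u^3/8 + u^2/4 - u/2 + 1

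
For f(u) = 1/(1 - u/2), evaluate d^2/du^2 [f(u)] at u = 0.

1/2

The coefficient of u^2 in the expansion is 1/4, so f′′(0) = 2! * (1/4) = 1/2.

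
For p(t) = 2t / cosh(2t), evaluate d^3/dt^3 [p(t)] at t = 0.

-24

Divide the numerator series by the denominator series (power-series long division).
The coefficient of t^3 in the expansion is -4, so p′′′(0) = 3! * (-4) = -24.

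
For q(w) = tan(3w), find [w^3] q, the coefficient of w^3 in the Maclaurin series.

q(0) = 0
q′(0) = 3
q′′(0) = 0
q′′′(0) = 54

9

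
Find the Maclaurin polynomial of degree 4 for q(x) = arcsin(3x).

9*x^3/2 + 3*x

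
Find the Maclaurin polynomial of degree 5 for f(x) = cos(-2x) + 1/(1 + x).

Add the two expansions coefficient-wise.
f(0) = 2
f′(0) = -1
f′′(0) = -2
f′′′(0) = -6
f^(4)(0) = 40
f^(5)(0) = -120

-x^5 + 5*x^4/3 - x^3 - x^2 - x + 2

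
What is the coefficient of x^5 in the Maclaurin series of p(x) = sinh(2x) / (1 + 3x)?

Multiply the two series term by term and collect like powers.

2614/15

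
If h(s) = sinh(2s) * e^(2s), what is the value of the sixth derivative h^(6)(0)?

Multiply the two series term by term and collect like powers.
The coefficient of s^6 in the expansion is 128/45, so h^(6)(0) = 6! * (128/45) = 2048.

2048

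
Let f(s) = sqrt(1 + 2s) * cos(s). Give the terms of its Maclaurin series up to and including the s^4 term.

-s^4/3 - s^2 + s + 1

Multiply the two series term by term and collect like powers.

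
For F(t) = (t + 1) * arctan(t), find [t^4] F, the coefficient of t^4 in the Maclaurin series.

Distribute the polynomial across the series and collect like powers.
F(0) = 0
F′(0) = 1
F′′(0) = 2
F′′′(0) = -2
F^(4)(0) = -8
Dividing each by k! gives the coefficients c_0, ..., c_4.

-1/3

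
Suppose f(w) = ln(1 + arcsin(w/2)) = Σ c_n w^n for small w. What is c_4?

Compose series: expand the inner function first, then feed it into the outer expansion.
[w^0] = 0;  [w^1] = 1/2;  [w^2] = -1/8;  [w^3] = 1/16;  [w^4] = -5/192.

-5/192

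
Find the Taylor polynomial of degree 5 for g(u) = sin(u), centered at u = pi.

-(u - pi)^5/120 + (u - pi)^3/6 - (u - pi)

Differentiate repeatedly and evaluate at the center.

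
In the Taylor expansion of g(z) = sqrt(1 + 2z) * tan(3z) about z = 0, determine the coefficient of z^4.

21/2

Take the Cauchy product of the two expansions.
[z^0] = 0;  [z^1] = 3;  [z^2] = 3;  [z^3] = 15/2;  [z^4] = 21/2.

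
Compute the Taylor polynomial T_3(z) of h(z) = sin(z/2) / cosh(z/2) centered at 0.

Invert the denominator's series and multiply.

-z^3/12 + z/2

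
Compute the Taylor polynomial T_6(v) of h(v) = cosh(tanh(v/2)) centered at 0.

Compose series: expand the inner function first, then feed it into the outer expansion.
h(0) = 1
h′(0) = 0
h′′(0) = 1/4
h′′′(0) = 0
h^(4)(0) = -7/16
h^(5)(0) = 0
h^(6)(0) = 97/64
Dividing each by k! gives the coefficients c_0, ..., c_6.

97*v^6/46080 - 7*v^4/384 + v^2/8 + 1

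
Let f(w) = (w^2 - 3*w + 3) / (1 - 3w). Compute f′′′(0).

Shift and add copies of the series according to the polynomial's terms.
From the series, [w^3] f = 57; multiply by 3! = 6 to get 342.

342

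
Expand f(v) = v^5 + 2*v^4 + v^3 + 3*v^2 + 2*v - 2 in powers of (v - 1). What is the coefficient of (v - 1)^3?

19

[(v - 1)^0] = 7;  [(v - 1)^1] = 24;  [(v - 1)^2] = 28;  [(v - 1)^3] = 19.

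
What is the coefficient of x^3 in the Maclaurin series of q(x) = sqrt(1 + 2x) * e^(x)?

2/3

Expand each factor separately, then convolve coefficients.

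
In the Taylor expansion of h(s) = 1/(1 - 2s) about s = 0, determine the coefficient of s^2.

Use the known series and substitute for the argument.
h(0) = 1
h′(0) = 2
h′′(0) = 8

4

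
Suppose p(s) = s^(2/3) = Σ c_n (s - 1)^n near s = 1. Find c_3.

p(1) = 1
p′(1) = 2/3
p′′(1) = -2/9
p′′′(1) = 8/27

4/81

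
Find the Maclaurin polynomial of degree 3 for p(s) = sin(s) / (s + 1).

5*s^3/6 - s^2 + s

Use 1/(1 - r) = Σ r^k on the denominator, then take the Cauchy product.
p(0) = 0
p′(0) = 1
p′′(0) = -2
p′′′(0) = 5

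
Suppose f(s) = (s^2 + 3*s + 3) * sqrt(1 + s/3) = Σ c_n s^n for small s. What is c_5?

25/20736

Distribute the polynomial across the series and collect like powers.
So c_5 = f^(5)(0)/5! = 25/20736.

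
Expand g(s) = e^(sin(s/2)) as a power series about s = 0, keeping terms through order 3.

Plug the Maclaurin series of the inner function into that of the outer and collect terms.

s^2/8 + s/2 + 1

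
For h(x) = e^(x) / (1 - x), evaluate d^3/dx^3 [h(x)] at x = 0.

16

Multiply the two series term by term and collect like powers.
From the series, [x^3] h = 8/3; multiply by 3! = 6 to get 16.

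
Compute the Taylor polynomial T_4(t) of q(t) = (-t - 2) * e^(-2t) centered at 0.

2*t^3/3 - 2*t^2 + 3*t - 2

Distribute the polynomial across the series and collect like powers.
[t^0] = -2;  [t^1] = 3;  [t^2] = -2;  [t^3] = 2/3;  [t^4] = 0.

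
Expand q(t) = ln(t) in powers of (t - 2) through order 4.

-(t - 2)^4/64 + (t - 2)^3/24 - (t - 2)^2/8 + (t - 2)/2 + ln(2)

Compute the successive derivatives at the expansion point and divide by k!.
[(t - 2)^0] = ln(2);  [(t - 2)^1] = 1/2;  [(t - 2)^2] = -1/8;  [(t - 2)^3] = 1/24;  [(t - 2)^4] = -1/64.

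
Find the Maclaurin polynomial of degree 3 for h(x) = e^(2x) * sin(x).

11*x^3/6 + 2*x^2 + x

Take the Cauchy product of the two expansions.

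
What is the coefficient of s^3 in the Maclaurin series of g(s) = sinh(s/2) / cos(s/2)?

1/12

Write the quotient as an unknown series and match coefficients against numerator = denominator · series.
g(0) = 0
g′(0) = 1/2
g′′(0) = 0
g′′′(0) = 1/2
Dividing each by k! gives the coefficients c_0, ..., c_3.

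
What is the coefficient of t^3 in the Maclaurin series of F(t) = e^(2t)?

Compute the successive derivatives at the expansion point and divide by k!.
F(0) = 1
F′(0) = 2
F′′(0) = 4
F′′′(0) = 8
So c_3 = F′′′(0)/3! = 4/3.

4/3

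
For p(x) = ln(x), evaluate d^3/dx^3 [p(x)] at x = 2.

The coefficient of (x - 2)^3 in the expansion is 1/24, so p′′′(2) = 3! * (1/24) = 1/4.

1/4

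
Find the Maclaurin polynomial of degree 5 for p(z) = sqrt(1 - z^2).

-z^4/8 - z^2/2 + 1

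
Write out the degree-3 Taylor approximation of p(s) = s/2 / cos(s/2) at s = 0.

Invert the denominator's series and multiply.
p(0) = 0
p′(0) = 1/2
p′′(0) = 0
p′′′(0) = 3/8
Then c_k = p^(k)(0)/k! gives each Taylor coefficient.

s^3/16 + s/2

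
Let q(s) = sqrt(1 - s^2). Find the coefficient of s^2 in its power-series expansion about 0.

Use the known series and substitute for the argument.

-1/2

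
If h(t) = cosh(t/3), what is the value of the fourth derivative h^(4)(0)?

1/81

Compute the successive derivatives at the expansion point and divide by k!.
From the series, [t^4] h = 1/1944; multiply by 4! = 24 to get 1/81.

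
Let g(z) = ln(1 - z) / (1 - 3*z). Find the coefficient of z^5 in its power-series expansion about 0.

Use 1/(1 - r) = Σ r^k on the denominator, then take the Cauchy product.
g(0) = 0
g′(0) = -1
g′′(0) = -7
g′′′(0) = -65
g^(4)(0) = -786
g^(5)(0) = -11814
Then c_k = g^(k)(0)/k! gives each Taylor coefficient.

-1969/20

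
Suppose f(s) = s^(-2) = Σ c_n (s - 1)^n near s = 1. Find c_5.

f(1) = 1
f′(1) = -2
f′′(1) = 6
f′′′(1) = -24
f^(4)(1) = 120
f^(5)(1) = -720

-6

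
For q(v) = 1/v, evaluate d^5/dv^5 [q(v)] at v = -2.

The coefficient of (v + 2)^5 in the expansion is -1/64, so q^(5)(-2) = 5! * (-1/64) = -15/8.

-15/8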